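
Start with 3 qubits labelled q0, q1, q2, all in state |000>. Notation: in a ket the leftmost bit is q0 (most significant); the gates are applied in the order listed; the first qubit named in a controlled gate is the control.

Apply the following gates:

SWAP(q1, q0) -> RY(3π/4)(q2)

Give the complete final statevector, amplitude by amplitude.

The final amplitudes are sqrt(2 - sqrt(2))/2 on |000>, sqrt(sqrt(2) + 2)/2 on |001>, and 0 on every other basis state.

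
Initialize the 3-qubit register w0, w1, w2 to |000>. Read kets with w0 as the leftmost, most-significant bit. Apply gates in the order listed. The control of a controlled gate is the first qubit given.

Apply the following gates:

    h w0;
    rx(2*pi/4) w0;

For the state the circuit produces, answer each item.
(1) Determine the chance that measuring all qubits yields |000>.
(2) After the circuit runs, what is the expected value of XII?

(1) Outcome |000> occurs with probability 1/2.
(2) In the final state, XII has expectation 1.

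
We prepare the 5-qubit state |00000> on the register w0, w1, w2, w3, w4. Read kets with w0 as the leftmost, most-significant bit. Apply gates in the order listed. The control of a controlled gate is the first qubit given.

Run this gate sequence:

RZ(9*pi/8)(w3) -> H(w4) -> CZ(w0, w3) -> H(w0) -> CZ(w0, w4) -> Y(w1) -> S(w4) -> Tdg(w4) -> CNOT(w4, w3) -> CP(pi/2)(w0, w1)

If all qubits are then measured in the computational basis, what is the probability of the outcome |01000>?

A full measurement returns |01000> with probability 1/4.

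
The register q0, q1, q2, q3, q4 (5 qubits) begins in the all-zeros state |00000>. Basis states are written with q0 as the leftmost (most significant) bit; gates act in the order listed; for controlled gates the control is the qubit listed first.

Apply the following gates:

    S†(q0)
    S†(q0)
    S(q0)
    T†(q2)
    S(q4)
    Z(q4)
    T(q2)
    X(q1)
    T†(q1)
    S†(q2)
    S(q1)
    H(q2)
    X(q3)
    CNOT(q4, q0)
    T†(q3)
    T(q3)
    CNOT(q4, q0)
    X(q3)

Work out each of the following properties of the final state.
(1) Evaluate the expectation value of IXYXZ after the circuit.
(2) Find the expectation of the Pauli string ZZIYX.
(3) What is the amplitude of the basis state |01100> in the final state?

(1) The expectation value of IXYXZ is 0.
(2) In the final state, ZZIYX has expectation 0.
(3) |01100> carries amplitude sqrt(2)*exp(I*pi/4)/2 in the final state.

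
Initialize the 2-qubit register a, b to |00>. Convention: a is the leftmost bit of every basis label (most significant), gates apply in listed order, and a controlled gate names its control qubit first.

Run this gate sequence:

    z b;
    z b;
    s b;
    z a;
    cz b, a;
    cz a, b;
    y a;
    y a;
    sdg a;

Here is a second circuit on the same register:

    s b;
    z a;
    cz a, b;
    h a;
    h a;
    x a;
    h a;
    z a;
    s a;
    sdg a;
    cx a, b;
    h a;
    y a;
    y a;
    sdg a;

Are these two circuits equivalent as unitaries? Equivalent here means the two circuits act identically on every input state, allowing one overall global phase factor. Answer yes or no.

No: there is an input state on which the two circuits produce genuinely different outputs (not merely differing by a phase).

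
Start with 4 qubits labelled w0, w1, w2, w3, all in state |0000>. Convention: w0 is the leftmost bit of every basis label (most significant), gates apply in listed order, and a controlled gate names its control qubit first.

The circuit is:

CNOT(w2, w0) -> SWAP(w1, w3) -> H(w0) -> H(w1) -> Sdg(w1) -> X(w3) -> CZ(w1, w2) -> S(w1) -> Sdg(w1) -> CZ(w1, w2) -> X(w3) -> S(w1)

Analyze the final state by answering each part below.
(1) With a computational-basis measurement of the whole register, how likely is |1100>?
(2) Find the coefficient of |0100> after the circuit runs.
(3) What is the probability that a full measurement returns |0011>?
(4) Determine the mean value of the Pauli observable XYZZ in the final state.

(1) The probability of measuring |1100> is 1/4. Key observation: steps 5-12 multiply out to the identity, so the circuit reduces to the remaining gates.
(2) The final state's coefficient on |0100> equals 1/2.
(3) The probability of measuring |0011> is 0.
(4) In the final state, XYZZ has expectation 0.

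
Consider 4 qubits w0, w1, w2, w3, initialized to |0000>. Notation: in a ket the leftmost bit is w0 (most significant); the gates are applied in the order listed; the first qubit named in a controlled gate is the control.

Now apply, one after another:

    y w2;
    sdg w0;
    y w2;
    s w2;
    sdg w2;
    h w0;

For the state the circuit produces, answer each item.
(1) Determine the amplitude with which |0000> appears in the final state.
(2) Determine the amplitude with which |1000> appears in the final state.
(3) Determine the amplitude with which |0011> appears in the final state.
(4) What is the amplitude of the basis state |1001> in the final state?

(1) The final state's coefficient on |0000> equals sqrt(2)/2.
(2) |1000> carries amplitude sqrt(2)/2 in the final state.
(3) The final state's coefficient on |0011> equals 0.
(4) The amplitude on |1001> is 0.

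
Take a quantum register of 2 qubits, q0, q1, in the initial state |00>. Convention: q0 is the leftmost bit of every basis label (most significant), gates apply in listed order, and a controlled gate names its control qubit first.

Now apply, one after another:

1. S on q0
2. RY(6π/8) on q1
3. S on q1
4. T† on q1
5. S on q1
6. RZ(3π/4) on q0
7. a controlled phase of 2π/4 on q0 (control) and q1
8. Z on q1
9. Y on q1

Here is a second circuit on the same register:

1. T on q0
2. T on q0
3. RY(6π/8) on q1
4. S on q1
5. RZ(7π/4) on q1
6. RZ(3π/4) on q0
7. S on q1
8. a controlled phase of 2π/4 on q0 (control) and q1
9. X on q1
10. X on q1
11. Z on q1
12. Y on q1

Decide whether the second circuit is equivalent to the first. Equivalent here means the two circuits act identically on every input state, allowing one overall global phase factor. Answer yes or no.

Yes: on every input state the two circuits agree up to one overall phase factor.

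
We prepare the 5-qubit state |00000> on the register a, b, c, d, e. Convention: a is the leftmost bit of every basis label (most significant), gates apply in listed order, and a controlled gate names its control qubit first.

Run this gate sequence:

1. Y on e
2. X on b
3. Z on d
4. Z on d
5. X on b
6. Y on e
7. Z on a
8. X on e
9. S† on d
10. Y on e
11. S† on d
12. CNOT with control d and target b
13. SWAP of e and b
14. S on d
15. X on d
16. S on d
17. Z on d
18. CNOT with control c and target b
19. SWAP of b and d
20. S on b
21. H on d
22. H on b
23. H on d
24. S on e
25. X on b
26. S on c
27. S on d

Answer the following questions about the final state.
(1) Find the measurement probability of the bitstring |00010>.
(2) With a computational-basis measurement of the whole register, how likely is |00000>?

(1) A full measurement returns |00010> with probability 0. Key observation: steps 1-6 multiply out to the identity, so the circuit reduces to the remaining gates.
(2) The probability of measuring |00000> is 1/2.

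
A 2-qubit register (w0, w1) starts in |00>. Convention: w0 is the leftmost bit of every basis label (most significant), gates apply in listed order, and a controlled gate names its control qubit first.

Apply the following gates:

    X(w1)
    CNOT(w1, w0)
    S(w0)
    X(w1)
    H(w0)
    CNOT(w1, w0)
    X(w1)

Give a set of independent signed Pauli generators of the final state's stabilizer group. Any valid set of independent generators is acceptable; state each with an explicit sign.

One valid set of independent stabilizer generators is -XI, -IZ (any independent generating set of the same group is equally correct).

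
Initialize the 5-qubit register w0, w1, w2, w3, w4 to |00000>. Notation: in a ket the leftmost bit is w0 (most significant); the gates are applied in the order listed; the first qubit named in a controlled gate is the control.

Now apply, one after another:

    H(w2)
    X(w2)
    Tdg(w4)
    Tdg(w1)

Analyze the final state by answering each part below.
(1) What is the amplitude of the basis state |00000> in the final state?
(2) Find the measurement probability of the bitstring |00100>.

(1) The final state's coefficient on |00000> equals sqrt(2)/2.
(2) A full measurement returns |00100> with probability 1/2.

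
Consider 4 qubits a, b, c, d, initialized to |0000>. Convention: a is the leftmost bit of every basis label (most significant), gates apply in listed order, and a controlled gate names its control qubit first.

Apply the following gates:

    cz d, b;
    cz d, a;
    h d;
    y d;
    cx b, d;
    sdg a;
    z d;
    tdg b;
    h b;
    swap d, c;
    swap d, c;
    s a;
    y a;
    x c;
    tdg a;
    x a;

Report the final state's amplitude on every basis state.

The resulting statevector has amplitude -exp(3*I*pi/4)/2 on |0010>, -exp(3*I*pi/4)/2 on |0011>, -exp(3*I*pi/4)/2 on |0110>, -exp(3*I*pi/4)/2 on |0111>, and 0 on every other basis state.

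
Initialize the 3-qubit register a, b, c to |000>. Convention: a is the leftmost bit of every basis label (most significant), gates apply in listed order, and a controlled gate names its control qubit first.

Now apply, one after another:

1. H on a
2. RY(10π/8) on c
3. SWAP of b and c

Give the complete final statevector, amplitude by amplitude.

The final amplitudes are -sqrt(4 - 2*sqrt(2))/4 on |000>, 0 on |001>, sqrt(2*sqrt(2) + 4)/4 on |010>, 0 on |011>, -sqrt(4 - 2*sqrt(2))/4 on |100>, 0 on |101>, sqrt(2*sqrt(2) + 4)/4 on |110>, 0 on |111>.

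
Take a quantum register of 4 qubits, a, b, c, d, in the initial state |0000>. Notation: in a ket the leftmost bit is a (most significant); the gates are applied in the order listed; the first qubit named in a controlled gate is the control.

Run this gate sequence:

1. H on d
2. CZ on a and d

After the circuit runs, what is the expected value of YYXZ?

In the final state, YYXZ has expectation 0.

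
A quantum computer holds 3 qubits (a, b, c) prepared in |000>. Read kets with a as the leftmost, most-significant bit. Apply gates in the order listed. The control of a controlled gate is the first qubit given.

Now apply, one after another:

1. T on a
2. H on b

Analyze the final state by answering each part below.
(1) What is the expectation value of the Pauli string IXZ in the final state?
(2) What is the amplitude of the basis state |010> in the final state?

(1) The expectation value of IXZ is 1.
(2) The final state's coefficient on |010> equals sqrt(2)/2.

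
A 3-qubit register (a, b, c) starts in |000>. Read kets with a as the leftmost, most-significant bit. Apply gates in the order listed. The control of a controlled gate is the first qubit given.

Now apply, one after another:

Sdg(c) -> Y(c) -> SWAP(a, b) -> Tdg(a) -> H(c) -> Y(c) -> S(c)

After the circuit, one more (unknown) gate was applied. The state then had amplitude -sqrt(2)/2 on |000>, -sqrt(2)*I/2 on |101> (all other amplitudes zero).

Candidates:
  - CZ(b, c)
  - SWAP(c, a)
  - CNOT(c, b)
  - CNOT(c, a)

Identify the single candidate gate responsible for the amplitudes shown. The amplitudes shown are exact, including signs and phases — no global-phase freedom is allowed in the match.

It was CNOT(c, a) that produced the state shown.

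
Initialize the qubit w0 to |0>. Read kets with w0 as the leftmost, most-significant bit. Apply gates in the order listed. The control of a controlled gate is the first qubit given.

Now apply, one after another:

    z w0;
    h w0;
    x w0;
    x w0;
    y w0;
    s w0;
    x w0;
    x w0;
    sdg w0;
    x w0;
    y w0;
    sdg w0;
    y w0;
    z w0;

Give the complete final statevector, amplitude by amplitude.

The resulting statevector has amplitude sqrt(2)/2 on |0>, sqrt(2)*I/2 on |1>.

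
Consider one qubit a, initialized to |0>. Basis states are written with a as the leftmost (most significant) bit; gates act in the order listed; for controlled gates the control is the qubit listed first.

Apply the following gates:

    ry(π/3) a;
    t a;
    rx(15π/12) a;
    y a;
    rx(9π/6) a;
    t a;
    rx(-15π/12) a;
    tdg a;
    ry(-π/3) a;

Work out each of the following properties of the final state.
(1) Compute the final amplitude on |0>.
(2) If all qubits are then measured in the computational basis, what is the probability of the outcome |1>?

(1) The final state's coefficient on |0> equals -1/4 + sqrt(2)/4 - sqrt(2)*exp(I*pi/4)/4 - exp(I*pi/4)/4 + sqrt(6)*(1 - I)/16 + sqrt(6)*exp(3*I*pi/4)/16 + sqrt(6)*exp(I*pi/4)/16.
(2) A full measurement returns |1> with probability sqrt(6)/16 + 7*sqrt(2)/64 + 17/32.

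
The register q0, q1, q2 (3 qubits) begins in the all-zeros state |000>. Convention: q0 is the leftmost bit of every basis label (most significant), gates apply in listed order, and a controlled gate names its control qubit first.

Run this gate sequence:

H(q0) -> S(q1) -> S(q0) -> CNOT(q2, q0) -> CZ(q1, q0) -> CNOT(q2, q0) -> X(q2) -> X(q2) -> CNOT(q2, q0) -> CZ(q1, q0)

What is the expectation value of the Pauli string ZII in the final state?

The expectation value of ZII is 0.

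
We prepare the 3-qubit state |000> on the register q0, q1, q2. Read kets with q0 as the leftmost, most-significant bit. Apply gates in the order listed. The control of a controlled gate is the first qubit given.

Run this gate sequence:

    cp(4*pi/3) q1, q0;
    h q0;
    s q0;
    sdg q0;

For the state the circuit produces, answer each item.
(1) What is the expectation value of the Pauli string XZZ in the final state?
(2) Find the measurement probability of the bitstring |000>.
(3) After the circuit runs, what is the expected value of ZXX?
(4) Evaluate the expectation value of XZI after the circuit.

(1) The expectation value of XZZ is 1. Key observation: steps 3-4 multiply out to the identity, so the circuit reduces to the remaining gates.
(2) A full measurement returns |000> with probability 1/2.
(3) The observable ZXX averages to 0.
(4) In the final state, XZI has expectation 1.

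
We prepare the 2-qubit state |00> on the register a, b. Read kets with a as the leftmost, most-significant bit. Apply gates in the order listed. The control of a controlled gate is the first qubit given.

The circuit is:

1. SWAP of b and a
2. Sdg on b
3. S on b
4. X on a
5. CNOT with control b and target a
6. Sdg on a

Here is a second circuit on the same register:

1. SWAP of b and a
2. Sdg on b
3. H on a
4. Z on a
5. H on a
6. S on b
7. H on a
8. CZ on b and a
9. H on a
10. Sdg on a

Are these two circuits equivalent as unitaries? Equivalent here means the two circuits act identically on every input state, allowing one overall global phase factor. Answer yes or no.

Yes: on every input state the two circuits agree up to one overall phase factor.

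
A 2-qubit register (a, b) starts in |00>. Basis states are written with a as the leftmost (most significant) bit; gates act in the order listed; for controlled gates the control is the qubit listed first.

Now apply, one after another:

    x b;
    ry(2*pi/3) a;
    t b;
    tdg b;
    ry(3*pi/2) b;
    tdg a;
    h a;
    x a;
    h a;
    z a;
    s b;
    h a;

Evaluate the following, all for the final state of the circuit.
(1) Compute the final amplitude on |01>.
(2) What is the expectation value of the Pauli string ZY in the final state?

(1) The amplitude on |01> is -sqrt(3)*exp(I*pi/4)/4 - I/4.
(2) In the final state, ZY has expectation sqrt(6)/4.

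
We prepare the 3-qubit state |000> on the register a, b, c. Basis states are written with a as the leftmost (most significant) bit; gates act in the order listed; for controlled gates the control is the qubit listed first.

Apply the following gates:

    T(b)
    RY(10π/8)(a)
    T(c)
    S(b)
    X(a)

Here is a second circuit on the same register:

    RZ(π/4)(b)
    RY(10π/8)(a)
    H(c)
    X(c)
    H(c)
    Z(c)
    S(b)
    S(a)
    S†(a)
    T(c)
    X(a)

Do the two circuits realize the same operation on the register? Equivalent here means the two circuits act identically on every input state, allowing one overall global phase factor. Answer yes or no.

Yes: on every input state the two circuits agree up to one overall phase factor.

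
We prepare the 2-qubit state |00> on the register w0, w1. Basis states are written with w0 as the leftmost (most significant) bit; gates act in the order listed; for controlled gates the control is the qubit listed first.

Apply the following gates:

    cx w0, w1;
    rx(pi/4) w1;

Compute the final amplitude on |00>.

The final state's coefficient on |00> equals sqrt(sqrt(2) + 2)/2.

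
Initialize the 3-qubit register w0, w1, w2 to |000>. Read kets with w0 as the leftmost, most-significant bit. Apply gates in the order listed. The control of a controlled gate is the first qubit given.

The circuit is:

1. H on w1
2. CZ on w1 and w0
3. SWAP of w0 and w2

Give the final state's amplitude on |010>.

|010> carries amplitude sqrt(2)/2 in the final state.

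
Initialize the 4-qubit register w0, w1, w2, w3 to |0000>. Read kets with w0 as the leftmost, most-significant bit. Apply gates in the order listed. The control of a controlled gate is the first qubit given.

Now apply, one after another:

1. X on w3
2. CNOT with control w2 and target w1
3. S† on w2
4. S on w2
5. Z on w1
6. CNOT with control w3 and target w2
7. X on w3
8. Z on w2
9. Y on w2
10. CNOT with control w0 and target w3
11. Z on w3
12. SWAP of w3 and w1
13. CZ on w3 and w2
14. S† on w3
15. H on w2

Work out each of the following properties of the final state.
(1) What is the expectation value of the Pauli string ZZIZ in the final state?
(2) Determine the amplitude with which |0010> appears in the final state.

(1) In the final state, ZZIZ has expectation 1.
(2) |0010> carries amplitude sqrt(2)*I/2 in the final state.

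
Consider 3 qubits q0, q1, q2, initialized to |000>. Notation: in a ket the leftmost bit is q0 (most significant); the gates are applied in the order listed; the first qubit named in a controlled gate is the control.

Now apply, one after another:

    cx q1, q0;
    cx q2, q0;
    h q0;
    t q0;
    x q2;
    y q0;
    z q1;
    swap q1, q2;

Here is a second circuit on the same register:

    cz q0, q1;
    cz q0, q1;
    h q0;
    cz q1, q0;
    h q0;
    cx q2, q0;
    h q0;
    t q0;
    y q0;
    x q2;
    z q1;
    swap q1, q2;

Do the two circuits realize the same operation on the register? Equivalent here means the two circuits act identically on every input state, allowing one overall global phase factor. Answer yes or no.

Yes — the two circuits implement the same unitary up to a global phase.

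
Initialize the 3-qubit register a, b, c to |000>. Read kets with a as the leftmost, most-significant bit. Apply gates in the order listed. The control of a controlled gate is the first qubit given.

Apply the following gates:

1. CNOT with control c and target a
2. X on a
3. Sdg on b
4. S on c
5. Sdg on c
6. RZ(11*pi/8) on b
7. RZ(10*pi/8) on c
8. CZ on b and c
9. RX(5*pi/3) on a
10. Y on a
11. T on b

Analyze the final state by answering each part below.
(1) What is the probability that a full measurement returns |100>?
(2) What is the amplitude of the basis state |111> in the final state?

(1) Outcome |100> occurs with probability 1/4.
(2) The amplitude on |111> is 0.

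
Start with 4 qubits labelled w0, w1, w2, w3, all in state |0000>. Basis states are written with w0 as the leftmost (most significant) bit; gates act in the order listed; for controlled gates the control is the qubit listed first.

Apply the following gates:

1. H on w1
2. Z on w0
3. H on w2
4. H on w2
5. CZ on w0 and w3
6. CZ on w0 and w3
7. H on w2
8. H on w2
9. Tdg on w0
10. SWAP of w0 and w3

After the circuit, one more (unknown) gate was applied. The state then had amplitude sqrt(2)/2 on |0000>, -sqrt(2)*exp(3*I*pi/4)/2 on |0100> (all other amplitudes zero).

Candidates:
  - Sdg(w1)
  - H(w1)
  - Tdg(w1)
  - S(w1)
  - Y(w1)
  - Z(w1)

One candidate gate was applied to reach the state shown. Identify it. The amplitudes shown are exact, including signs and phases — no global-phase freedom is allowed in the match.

It was Tdg(w1) that produced the state shown.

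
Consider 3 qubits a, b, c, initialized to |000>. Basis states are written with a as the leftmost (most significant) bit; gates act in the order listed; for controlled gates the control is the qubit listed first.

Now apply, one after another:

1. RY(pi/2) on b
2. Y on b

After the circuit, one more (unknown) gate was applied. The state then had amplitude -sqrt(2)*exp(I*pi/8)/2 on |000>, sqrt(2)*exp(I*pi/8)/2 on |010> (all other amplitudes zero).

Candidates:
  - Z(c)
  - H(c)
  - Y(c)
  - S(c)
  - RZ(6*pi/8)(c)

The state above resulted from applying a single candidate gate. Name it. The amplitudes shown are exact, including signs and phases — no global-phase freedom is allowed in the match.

The unique candidate consistent with the amplitudes is RZ(6*pi/8)(c).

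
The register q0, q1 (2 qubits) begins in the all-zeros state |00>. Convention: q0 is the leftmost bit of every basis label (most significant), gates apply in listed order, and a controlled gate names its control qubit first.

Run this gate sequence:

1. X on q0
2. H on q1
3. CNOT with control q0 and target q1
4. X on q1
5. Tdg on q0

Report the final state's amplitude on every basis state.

The resulting statevector has amplitude 0 on |00>, 0 on |01>, -sqrt(2)*exp(3*I*pi/4)/2 on |10>, -sqrt(2)*exp(3*I*pi/4)/2 on |11>.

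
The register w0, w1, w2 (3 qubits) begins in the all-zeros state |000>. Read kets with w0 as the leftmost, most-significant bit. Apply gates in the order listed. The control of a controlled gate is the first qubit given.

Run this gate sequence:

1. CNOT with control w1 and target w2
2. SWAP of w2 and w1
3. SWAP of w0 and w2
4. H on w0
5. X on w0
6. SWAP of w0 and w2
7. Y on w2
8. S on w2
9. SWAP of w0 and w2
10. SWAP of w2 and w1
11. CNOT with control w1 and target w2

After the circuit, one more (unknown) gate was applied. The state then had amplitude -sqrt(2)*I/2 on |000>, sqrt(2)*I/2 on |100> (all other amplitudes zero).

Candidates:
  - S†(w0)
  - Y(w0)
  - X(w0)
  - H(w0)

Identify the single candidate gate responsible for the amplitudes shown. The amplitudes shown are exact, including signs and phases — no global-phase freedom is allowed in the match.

The applied gate was S†(w0).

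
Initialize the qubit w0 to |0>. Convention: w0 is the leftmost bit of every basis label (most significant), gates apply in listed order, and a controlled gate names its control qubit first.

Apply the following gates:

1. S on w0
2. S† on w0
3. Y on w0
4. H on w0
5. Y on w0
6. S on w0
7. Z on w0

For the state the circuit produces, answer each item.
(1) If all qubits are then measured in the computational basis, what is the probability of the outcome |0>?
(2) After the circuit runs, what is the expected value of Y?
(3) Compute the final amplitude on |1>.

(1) A full measurement returns |0> with probability 1/2.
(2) The expectation value of Y is -1.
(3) The amplitude on |1> is sqrt(2)*I/2.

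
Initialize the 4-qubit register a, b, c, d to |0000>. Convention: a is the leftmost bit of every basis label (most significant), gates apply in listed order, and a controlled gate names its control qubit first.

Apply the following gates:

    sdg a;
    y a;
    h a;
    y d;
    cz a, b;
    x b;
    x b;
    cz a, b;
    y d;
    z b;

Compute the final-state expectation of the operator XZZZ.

In the final state, XZZZ has expectation -1. Key observation: steps 4-9 multiply out to the identity, so the circuit reduces to the remaining gates.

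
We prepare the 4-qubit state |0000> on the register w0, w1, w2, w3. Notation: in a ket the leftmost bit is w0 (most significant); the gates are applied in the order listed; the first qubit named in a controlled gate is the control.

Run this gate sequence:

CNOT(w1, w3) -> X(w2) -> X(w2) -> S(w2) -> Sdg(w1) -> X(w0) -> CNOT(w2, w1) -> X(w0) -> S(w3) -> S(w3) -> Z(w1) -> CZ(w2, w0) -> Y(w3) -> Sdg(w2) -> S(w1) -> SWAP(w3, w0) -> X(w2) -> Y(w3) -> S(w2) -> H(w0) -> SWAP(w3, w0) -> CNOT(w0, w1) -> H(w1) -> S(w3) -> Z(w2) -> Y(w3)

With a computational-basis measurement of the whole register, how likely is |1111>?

Outcome |1111> occurs with probability 1/4.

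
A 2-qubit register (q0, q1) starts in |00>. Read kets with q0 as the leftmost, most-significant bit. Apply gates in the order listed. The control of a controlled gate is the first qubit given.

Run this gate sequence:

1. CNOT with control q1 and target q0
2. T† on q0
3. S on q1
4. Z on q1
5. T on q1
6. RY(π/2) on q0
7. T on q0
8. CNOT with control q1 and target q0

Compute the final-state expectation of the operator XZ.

The observable XZ averages to sqrt(2)/2.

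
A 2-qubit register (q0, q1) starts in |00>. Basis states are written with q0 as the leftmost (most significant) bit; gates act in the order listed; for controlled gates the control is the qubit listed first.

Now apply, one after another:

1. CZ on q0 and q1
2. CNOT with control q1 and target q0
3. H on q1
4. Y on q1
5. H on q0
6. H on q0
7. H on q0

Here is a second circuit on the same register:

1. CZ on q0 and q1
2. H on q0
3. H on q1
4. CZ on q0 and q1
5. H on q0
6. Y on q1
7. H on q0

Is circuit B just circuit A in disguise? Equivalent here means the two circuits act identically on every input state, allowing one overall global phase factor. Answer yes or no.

No, they are not equivalent — no single phase factor reconciles the two unitaries.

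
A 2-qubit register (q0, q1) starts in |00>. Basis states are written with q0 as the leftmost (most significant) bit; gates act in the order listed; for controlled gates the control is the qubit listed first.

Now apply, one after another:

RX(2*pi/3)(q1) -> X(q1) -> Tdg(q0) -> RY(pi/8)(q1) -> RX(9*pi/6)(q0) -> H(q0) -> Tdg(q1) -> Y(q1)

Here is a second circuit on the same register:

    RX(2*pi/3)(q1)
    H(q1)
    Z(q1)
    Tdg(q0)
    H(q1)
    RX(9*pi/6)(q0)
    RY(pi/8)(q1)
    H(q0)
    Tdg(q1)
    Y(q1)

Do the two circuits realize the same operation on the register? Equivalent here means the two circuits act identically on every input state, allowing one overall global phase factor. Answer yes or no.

Yes: on every input state the two circuits agree up to one overall phase factor.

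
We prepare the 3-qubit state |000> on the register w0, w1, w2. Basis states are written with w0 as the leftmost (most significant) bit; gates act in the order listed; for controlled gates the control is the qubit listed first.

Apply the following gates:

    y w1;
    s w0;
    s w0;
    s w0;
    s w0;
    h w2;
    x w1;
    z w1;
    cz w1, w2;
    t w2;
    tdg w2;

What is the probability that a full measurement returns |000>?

A full measurement returns |000> with probability 1/2.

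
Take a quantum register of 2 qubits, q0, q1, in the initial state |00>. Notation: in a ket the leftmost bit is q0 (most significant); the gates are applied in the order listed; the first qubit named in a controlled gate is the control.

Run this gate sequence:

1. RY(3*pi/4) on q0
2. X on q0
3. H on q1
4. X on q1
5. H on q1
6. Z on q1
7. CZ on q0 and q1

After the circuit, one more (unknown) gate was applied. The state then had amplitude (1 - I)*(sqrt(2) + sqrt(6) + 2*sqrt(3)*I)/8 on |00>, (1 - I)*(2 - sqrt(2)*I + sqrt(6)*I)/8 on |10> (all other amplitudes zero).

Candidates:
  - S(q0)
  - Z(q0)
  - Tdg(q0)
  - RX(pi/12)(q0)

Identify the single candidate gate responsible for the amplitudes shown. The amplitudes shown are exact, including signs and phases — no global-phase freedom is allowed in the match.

The applied gate was RX(pi/12)(q0). Key observation: the block from step 3 through step 6 cancels to the identity and can be dropped.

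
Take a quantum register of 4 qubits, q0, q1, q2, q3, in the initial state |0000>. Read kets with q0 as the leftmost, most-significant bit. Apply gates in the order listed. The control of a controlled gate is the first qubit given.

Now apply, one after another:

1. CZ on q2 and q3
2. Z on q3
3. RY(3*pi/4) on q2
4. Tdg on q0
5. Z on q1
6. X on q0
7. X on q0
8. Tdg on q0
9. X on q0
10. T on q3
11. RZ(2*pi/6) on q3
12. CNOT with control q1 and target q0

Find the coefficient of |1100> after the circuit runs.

The final state's coefficient on |1100> equals 0.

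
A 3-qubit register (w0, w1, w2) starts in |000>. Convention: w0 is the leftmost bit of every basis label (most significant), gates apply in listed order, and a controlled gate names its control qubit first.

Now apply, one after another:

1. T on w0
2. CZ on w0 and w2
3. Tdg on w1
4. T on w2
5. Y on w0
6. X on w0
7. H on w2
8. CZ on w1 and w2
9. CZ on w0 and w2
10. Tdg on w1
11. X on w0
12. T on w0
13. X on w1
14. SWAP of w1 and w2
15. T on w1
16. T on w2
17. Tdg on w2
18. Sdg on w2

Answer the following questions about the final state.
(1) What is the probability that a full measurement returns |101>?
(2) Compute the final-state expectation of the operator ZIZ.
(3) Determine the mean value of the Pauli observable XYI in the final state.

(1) A full measurement returns |101> with probability 1/2.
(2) The observable ZIZ averages to 1.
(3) In the final state, XYI has expectation 0.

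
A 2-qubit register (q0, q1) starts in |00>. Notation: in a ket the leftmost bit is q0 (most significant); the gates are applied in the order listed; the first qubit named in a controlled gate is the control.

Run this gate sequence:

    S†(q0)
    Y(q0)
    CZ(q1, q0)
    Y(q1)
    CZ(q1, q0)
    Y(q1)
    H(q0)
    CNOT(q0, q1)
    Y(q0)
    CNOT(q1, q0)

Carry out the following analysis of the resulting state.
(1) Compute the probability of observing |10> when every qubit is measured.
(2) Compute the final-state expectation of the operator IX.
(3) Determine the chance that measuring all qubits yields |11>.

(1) A full measurement returns |10> with probability 1/2.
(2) In the final state, IX has expectation 1.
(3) Outcome |11> occurs with probability 1/2.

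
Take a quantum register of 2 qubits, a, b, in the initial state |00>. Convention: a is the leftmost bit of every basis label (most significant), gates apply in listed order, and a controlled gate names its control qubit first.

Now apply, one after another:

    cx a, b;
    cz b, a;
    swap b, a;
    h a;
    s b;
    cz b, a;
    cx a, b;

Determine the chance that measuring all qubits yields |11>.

The probability of measuring |11> is 1/2.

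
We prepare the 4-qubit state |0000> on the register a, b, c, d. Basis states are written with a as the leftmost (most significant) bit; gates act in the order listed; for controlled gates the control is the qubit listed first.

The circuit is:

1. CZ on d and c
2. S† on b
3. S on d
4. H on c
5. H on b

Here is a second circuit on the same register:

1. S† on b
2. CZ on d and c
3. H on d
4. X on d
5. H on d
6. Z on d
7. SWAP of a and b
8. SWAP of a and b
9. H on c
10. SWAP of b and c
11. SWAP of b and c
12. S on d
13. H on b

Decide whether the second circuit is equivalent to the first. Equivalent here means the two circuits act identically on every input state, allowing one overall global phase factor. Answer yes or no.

Yes: on every input state the two circuits agree up to one overall phase factor.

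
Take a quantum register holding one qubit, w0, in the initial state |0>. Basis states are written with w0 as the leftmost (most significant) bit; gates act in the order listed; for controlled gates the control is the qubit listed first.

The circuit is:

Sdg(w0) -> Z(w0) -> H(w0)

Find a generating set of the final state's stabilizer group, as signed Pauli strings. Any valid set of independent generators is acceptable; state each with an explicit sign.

The final state is stabilized by the group generated by +X; other independent generating sets are equally valid.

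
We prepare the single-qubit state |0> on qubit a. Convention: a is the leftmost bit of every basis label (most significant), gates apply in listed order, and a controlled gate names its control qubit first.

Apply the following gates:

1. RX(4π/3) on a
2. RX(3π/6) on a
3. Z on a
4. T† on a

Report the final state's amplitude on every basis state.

The resulting statevector has amplitude -sqrt(6)/4 - sqrt(2)/4 on |0>, (-sqrt(2) + sqrt(6))*exp(I*pi/4)/4 on |1>.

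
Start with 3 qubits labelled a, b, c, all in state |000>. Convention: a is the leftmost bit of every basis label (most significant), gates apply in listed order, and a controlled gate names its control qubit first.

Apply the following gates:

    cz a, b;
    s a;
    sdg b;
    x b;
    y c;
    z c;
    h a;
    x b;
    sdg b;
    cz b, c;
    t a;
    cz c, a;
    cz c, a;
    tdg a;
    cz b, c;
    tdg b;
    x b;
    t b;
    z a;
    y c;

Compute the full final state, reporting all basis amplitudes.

The resulting statevector has amplitude -sqrt(2)*exp(I*pi/4)/2 on |010>, sqrt(2)*exp(I*pi/4)/2 on |110>, and 0 on every other basis state.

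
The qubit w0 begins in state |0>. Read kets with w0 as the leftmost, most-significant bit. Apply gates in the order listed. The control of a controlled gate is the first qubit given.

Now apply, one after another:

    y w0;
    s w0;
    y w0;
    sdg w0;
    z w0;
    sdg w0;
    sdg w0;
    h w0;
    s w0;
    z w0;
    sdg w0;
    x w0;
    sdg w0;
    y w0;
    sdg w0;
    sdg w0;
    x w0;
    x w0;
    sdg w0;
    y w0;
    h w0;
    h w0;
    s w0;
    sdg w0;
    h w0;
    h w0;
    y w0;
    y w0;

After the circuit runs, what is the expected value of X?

The observable X averages to 1. Key observation: the block from step 20 through step 27 cancels to the identity and can be dropped.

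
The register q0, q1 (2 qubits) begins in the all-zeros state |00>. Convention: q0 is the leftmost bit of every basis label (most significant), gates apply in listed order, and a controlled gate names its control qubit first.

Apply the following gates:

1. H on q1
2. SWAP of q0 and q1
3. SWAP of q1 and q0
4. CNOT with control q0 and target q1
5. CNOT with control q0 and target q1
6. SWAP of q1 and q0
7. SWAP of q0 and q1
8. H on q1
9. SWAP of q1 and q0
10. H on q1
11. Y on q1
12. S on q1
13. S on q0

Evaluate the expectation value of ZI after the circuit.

The expectation value of ZI is 1. Key observation: the block from step 1 through step 8 cancels to the identity and can be dropped.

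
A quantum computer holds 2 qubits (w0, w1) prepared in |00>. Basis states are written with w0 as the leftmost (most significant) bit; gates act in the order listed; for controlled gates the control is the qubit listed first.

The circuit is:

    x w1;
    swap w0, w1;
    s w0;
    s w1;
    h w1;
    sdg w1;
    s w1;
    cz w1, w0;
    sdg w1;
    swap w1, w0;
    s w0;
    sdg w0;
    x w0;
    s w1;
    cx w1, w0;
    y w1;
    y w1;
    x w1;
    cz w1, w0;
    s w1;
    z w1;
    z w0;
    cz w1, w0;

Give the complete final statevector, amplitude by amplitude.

After the circuit, the state carries amplitude -sqrt(2)/2 on |00>, 0 on |01>, sqrt(2)*I/2 on |10>, 0 on |11>.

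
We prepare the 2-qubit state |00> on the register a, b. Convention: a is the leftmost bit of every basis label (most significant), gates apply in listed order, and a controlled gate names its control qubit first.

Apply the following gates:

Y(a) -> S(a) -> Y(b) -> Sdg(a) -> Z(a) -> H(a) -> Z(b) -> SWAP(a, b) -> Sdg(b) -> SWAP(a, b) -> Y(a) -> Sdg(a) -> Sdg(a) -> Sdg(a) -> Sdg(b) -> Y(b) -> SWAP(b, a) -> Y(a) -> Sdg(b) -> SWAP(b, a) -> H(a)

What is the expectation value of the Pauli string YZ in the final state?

In the final state, YZ has expectation 1.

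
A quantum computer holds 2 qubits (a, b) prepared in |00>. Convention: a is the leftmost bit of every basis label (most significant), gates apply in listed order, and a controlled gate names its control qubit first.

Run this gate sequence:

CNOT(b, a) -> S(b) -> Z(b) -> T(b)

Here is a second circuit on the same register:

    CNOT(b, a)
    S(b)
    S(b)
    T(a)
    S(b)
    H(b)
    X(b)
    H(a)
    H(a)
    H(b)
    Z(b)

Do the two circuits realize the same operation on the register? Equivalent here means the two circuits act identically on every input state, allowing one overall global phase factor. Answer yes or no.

No, they are not equivalent — no single phase factor reconciles the two unitaries.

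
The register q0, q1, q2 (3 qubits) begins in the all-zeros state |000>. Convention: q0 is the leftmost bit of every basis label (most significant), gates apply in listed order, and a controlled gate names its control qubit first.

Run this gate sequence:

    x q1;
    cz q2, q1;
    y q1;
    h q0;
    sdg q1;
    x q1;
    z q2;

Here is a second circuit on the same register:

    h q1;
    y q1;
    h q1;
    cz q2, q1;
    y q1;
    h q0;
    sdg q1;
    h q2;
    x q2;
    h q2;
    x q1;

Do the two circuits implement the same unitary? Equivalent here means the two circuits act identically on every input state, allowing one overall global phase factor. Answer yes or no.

No, they are not equivalent — no single phase factor reconciles the two unitaries.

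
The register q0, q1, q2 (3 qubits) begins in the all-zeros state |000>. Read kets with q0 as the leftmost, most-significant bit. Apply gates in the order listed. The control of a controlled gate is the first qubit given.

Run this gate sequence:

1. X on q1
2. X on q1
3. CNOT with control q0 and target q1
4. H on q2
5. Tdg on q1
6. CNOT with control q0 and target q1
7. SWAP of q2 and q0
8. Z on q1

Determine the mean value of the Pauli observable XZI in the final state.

The expectation value of XZI is 1.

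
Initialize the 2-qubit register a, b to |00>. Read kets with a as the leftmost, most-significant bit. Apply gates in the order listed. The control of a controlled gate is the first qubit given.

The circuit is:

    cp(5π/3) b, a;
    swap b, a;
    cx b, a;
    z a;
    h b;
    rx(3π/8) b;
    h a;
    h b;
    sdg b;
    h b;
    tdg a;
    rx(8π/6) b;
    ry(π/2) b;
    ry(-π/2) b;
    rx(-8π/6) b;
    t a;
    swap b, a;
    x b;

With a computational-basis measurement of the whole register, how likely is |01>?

The probability of measuring |01> is 1/4. Key observation: the block from step 11 through step 16 cancels to the identity and can be dropped.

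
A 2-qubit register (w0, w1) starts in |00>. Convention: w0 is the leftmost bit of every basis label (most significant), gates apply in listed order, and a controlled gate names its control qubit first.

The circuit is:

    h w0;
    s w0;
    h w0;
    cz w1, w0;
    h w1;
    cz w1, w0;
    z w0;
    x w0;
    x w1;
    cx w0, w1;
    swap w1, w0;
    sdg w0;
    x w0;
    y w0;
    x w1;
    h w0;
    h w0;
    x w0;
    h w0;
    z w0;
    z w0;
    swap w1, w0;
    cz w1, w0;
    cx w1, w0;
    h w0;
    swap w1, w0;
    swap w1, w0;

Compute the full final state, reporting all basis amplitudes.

The final amplitudes are 0 on |00>, 0 on |01>, sqrt(2)/2 on |10>, -sqrt(2)*I/2 on |11>. Key observation: gates 17-20 undo each other exactly, leaving only the rest of the circuit to track.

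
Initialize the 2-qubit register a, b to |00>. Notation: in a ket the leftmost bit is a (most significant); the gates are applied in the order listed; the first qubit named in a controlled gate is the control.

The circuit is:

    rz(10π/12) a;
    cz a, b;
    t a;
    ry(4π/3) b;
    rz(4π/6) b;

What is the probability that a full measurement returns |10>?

The probability of measuring |10> is 0.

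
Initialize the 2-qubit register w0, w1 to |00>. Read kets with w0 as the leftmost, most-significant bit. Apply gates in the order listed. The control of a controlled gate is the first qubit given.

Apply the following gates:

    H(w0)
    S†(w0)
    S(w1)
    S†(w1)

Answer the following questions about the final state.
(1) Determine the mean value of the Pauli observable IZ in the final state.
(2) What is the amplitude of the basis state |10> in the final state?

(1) The expectation value of IZ is 1. Key observation: gates 3-4 undo each other exactly, leaving only the rest of the circuit to track.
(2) The final state's coefficient on |10> equals -sqrt(2)*I/2.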